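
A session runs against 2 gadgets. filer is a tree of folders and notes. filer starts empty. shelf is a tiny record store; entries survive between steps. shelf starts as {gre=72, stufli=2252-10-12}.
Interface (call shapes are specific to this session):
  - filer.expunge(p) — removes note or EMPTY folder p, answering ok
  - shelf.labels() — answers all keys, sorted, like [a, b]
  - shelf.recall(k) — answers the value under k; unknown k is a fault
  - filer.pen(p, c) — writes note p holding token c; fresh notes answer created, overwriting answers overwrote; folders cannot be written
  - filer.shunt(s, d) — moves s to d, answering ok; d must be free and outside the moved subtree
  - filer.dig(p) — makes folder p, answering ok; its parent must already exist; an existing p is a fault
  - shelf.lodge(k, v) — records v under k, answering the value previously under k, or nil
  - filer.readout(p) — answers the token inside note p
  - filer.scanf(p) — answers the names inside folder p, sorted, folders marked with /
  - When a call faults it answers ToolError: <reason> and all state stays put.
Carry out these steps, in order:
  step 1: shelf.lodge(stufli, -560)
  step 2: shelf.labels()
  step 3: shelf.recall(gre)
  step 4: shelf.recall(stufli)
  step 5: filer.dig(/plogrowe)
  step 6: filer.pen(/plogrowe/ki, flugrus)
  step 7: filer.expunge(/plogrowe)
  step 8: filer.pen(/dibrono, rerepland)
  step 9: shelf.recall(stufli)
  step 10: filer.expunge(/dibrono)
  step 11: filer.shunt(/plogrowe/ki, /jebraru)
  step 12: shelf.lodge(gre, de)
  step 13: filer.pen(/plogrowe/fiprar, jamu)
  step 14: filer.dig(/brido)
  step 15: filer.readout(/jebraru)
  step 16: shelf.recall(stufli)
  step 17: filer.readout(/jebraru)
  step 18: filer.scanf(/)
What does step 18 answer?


$ shelf.lodge k→stufli v→-560
[out] 2252-10-12
$ shelf.labels
[out] [gre, stufli]
$ shelf.recall k→gre
[out] 72
$ shelf.recall k→stufli
[out] -560
$ filer.dig p→/plogrowe
[out] ok
$ filer.pen p→/plogrowe/ki c→flugrus
[out] created
$ filer.expunge p→/plogrowe
[out] ToolError: not empty
$ filer.pen p→/dibrono c→rerepland
[out] created
$ shelf.recall k→stufli
[out] -560
$ filer.expunge p→/dibrono
[out] ok
$ filer.shunt s→/plogrowe/ki d→/jebraru
[out] ok
$ shelf.lodge k→gre v→de
[out] 72
$ filer.pen p→/plogrowe/fiprar c→jamu
[out] created
$ filer.dig p→/brido
[out] ok
$ filer.readout p→/jebraru
[out] flugrus
$ shelf.recall k→stufli
[out] -560
$ filer.readout p→/jebraru
[out] flugrus
$ filer.scanf p→/
[out] [brido/, jebraru, plogrowe/]

Answer: [brido/, jebraru, plogrowe/]


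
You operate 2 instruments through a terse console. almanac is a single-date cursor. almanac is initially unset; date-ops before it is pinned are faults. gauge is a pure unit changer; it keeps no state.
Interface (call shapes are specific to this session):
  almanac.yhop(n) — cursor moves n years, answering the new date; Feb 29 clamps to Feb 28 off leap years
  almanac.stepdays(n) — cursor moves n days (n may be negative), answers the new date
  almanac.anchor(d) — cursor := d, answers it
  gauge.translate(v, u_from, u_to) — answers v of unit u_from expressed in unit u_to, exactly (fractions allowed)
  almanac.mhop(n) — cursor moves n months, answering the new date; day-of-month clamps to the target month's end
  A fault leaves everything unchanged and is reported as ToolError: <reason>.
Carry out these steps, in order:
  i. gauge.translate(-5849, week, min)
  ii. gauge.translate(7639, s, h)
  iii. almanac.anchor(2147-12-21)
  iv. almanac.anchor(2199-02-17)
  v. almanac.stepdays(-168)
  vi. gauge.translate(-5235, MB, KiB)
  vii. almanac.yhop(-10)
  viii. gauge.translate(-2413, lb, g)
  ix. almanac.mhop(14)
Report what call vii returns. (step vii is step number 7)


>>> gauge.translate v='-5849' u_from='week' u_to='min'
:: -58957920
>>> gauge.translate v='7639' u_from='s' u_to='h'
:: 7639/3600
>>> almanac.anchor d='2147-12-21'
:: 2147-12-21
>>> almanac.anchor d='2199-02-17'
:: 2199-02-17
>>> almanac.stepdays n='-168'
:: 2198-09-02
>>> gauge.translate v='-5235' u_from='MB' u_to='KiB'
:: -81796875/16
>>> almanac.yhop n='-10'
:: 2188-09-02
>>> gauge.translate v='-2413' u_from='lb' u_to='g'
:: -109451838881/100000
>>> almanac.mhop n='14'
:: 2189-11-02

Answer: 2188-09-02


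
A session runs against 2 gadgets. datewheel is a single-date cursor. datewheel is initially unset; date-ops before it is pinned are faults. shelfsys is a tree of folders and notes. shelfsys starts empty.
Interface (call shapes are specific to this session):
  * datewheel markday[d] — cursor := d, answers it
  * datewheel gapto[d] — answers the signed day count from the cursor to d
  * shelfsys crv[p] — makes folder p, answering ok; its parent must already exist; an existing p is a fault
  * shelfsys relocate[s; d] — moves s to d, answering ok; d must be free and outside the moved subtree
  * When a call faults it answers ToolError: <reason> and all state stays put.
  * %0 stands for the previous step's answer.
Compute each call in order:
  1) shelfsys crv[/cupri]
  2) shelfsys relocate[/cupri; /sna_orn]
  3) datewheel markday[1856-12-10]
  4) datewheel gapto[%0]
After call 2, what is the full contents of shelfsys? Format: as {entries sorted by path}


Answer: {sna_orn/}

Derivation:
! shelfsys crv(p→/cupri) -> ok
! shelfsys relocate(s→/cupri, d→/sna_orn) -> ok
! datewheel markday(d→1856-12-10) -> 1856-12-10
! datewheel gapto(d→%0) -> 0


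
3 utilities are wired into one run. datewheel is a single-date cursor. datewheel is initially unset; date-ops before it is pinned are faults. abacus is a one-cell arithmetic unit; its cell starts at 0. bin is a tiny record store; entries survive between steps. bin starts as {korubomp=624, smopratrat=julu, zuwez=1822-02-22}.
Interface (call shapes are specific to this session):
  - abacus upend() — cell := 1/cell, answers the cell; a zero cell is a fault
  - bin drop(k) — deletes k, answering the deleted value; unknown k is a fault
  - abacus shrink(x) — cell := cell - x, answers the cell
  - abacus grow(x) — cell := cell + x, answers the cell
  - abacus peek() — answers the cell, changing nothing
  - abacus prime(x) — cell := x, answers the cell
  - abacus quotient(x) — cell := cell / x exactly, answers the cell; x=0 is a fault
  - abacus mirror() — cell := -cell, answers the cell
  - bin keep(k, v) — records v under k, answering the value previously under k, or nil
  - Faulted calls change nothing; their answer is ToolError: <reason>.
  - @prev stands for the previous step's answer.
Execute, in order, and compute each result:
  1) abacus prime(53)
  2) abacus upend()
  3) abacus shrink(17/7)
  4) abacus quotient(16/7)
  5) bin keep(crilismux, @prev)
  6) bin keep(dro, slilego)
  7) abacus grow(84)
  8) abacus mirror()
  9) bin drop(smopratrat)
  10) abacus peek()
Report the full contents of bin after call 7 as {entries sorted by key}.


Answer: {crilismux=-447/424, dro=slilego, korubomp=624, smopratrat=julu, zuwez=1822-02-22}

Derivation:
Act: abacus prime[53]
Obs: 53
Act: abacus upend[]
Obs: 1/53
Act: abacus shrink[17/7]
Obs: -894/371
Act: abacus quotient[16/7]
Obs: -447/424
Act: bin keep[crilismux; @prev]
Obs: nil
Act: bin keep[dro; slilego]
Obs: nil
Act: abacus grow[84]
Obs: 35169/424
Act: abacus mirror[]
Obs: -35169/424
Act: bin drop[smopratrat]
Obs: julu
Act: abacus peek[]
Obs: -35169/424


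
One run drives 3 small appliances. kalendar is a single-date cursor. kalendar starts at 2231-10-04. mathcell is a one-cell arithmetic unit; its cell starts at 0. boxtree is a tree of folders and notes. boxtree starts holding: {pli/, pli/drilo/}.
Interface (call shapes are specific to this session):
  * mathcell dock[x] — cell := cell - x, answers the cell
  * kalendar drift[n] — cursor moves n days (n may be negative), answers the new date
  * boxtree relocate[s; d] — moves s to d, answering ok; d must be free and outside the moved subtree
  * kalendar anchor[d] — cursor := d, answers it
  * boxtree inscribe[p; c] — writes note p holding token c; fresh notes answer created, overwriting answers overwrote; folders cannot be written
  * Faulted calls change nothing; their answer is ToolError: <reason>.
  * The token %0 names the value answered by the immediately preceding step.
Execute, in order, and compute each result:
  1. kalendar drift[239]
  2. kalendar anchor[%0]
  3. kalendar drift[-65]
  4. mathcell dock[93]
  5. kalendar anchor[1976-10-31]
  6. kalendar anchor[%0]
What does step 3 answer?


Answer: 2232-03-26

Derivation:
CALL kalendar drift[n: 239]
RET  2232-05-30
CALL kalendar anchor[d: %0]
RET  2232-05-30
CALL kalendar drift[n: -65]
RET  2232-03-26
CALL mathcell dock[x: 93]
RET  -93
CALL kalendar anchor[d: 1976-10-31]
RET  1976-10-31
CALL kalendar anchor[d: %0]
RET  1976-10-31


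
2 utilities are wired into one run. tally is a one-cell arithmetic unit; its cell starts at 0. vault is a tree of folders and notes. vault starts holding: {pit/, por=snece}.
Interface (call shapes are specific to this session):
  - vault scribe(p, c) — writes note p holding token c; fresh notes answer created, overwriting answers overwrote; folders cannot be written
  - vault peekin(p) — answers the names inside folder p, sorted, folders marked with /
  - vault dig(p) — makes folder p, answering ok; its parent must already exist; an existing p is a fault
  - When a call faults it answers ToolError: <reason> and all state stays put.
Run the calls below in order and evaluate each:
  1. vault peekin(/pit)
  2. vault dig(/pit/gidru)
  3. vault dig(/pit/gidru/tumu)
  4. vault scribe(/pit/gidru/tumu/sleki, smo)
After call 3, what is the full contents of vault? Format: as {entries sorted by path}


·→ vault peekin(/pit)
·← []
·→ vault dig(/pit/gidru)
·← ok
·→ vault dig(/pit/gidru/tumu)
·← ok
·→ vault scribe(/pit/gidru/tumu/sleki, smo)
·← created

Answer: {pit/, pit/gidru/, pit/gidru/tumu/, por=snece}


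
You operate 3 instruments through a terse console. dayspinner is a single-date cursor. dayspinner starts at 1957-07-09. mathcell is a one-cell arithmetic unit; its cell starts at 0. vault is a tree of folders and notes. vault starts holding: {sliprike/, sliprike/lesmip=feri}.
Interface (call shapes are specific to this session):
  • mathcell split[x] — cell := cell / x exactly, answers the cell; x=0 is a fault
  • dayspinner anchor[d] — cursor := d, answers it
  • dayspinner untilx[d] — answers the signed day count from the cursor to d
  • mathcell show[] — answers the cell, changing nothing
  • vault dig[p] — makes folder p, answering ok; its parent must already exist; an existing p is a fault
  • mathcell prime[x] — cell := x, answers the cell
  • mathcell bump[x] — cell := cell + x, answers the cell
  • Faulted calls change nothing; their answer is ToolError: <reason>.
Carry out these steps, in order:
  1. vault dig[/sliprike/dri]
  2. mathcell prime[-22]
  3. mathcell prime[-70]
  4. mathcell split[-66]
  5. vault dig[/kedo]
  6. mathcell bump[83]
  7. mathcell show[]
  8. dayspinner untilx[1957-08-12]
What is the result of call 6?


Answer: 2774/33

Derivation:
Now I run vault dig on p: /sliprike/dri, which returns ok.
I try mathcell prime on x: -22, yielding -22.
I call mathcell prime on x: -70, which returns -70.
I try mathcell split on x: -66, which returns 35/33.
I use vault dig on p: /kedo: ok.
I try mathcell bump on x: 83, → 2774/33.
Next I call mathcell show, — result: 2774/33.
I run dayspinner untilx on d: 1957-08-12, — result: 34.


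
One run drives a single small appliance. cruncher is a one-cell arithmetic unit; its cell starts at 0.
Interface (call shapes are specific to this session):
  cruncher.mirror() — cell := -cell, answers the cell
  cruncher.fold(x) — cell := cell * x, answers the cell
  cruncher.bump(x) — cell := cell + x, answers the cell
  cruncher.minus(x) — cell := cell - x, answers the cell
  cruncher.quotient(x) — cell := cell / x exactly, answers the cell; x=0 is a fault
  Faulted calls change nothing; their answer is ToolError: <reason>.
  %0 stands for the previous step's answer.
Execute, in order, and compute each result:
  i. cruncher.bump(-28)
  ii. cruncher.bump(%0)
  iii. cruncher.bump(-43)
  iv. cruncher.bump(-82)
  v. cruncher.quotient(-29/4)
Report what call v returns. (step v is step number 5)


Answer: 724/29

Derivation:
-> cruncher.bump(x=-28)
<- -28
-> cruncher.bump(x=%0)
<- -56
-> cruncher.bump(x=-43)
<- -99
-> cruncher.bump(x=-82)
<- -181
-> cruncher.quotient(x=-29/4)
<- 724/29


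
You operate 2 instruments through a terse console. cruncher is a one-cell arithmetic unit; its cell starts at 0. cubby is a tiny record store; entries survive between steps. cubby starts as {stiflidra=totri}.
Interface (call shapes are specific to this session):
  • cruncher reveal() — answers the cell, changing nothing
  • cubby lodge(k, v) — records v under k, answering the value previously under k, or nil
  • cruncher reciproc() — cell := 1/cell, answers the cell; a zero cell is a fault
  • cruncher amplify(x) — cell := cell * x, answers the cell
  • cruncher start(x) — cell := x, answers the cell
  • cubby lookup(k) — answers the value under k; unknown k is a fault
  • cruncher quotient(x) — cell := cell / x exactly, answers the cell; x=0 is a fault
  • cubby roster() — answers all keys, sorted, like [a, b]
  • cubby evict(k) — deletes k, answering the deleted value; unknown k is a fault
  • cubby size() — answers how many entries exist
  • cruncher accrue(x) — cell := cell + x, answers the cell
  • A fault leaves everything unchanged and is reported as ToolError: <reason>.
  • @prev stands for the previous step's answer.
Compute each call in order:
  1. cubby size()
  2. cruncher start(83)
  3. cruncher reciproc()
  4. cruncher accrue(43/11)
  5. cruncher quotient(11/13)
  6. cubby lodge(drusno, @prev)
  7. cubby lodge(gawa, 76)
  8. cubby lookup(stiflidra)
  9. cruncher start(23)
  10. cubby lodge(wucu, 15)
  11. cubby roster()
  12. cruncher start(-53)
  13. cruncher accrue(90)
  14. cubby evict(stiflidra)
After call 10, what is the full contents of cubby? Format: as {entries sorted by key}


! 1. cubby size() : 1
! 2. cruncher start(x: 83) : 83
! 3. cruncher reciproc() : 1/83
! 4. cruncher accrue(x: 43/11) : 3580/913
! 5. cruncher quotient(x: 11/13) : 46540/10043
! 6. cubby lodge(k: drusno, v: @prev) : nil
! 7. cubby lodge(k: gawa, v: 76) : nil
! 8. cubby lookup(k: stiflidra) : totri
! 9. cruncher start(x: 23) : 23
! 10. cubby lodge(k: wucu, v: 15) : nil
! 11. cubby roster() : [drusno, gawa, stiflidra, wucu]
! 12. cruncher start(x: -53) : -53
! 13. cruncher accrue(x: 90) : 37
! 14. cubby evict(k: stiflidra) : totri

Answer: {drusno=46540/10043, gawa=76, stiflidra=totri, wucu=15}


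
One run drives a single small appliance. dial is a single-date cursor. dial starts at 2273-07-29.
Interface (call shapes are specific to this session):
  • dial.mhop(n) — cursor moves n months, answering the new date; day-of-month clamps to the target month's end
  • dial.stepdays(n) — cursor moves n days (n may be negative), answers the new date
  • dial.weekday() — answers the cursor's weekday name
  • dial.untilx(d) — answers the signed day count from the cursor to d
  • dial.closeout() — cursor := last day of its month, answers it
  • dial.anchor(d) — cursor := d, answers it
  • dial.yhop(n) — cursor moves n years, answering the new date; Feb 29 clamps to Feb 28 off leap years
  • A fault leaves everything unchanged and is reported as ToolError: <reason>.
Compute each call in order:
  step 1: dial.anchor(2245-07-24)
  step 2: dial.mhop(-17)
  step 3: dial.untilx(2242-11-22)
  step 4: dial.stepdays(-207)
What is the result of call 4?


[in] dial.anchor d='2245-07-24'
:: 2245-07-24
[in] dial.mhop n='-17'
:: 2244-02-24
[in] dial.untilx d='2242-11-22'
:: -459
[in] dial.stepdays n='-207'
:: 2243-08-01

Answer: 2243-08-01


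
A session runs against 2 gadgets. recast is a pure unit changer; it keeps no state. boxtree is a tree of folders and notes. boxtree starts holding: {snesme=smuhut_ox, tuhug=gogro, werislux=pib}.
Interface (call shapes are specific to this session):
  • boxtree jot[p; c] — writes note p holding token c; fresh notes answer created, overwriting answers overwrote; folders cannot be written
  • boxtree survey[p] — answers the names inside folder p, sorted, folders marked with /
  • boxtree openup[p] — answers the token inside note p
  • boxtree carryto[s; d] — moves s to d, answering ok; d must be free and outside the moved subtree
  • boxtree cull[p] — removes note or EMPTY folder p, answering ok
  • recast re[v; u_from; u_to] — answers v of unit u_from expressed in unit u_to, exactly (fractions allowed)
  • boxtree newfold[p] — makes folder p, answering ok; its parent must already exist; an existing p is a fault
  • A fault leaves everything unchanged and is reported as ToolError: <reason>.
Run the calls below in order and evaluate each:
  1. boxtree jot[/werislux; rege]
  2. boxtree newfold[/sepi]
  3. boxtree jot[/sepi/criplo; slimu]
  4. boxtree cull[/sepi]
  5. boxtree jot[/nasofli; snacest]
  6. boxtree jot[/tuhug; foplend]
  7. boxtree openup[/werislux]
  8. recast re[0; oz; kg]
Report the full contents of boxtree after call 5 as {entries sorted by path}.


Answer: {nasofli=snacest, sepi/, sepi/criplo=slimu, snesme=smuhut_ox, tuhug=gogro, werislux=rege}

Derivation:
% 1. boxtree jot(p=/werislux, c=rege) ~> overwrote
% 2. boxtree newfold(p=/sepi) ~> ok
% 3. boxtree jot(p=/sepi/criplo, c=slimu) ~> created
% 4. boxtree cull(p=/sepi) ~> ToolError: not empty
% 5. boxtree jot(p=/nasofli, c=snacest) ~> created
% 6. boxtree jot(p=/tuhug, c=foplend) ~> overwrote
% 7. boxtree openup(p=/werislux) ~> rege
% 8. recast re(v=0, u_from=oz, u_to=kg) ~> 0


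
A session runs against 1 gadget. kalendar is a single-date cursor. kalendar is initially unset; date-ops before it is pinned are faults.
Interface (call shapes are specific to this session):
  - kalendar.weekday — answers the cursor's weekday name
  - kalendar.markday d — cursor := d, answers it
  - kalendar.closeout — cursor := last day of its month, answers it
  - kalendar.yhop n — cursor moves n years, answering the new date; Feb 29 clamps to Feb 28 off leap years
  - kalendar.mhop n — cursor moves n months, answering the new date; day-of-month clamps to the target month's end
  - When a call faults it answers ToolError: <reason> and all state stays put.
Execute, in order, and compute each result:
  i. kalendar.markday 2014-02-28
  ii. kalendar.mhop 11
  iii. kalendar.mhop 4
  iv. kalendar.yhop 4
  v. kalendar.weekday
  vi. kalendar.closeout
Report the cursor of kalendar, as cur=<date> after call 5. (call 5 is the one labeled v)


;; 1. kalendar.markday(d='2014-02-28') : 2014-02-28
;; 2. kalendar.mhop(n='11') : 2015-01-28
;; 3. kalendar.mhop(n='4') : 2015-05-28
;; 4. kalendar.yhop(n='4') : 2019-05-28
;; 5. kalendar.weekday() : Tuesday
;; 6. kalendar.closeout() : 2019-05-31

Answer: cur=2019-05-28


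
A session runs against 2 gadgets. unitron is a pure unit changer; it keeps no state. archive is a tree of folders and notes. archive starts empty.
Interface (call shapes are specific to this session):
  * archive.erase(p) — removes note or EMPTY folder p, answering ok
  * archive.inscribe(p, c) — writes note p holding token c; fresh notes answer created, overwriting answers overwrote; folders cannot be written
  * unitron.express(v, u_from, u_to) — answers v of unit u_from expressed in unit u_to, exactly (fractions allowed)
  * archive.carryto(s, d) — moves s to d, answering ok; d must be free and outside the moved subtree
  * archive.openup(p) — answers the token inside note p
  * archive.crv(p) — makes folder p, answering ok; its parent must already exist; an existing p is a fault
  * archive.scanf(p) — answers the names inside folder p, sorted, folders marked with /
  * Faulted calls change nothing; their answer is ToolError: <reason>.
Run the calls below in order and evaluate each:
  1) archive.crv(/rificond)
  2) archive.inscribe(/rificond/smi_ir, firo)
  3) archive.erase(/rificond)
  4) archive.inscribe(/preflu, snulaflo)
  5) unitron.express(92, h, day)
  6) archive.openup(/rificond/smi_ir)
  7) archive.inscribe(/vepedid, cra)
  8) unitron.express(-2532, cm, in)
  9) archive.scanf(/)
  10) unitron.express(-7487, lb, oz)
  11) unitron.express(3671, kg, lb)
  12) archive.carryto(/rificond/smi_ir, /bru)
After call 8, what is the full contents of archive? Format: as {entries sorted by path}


Act: archive.crv[/rificond]
Obs: ok
Act: archive.inscribe[/rificond/smi_ir; firo]
Obs: created
Act: archive.erase[/rificond]
Obs: ToolError: not empty
Act: archive.inscribe[/preflu; snulaflo]
Obs: created
Act: unitron.express[92; h; day]
Obs: 23/6
Act: archive.openup[/rificond/smi_ir]
Obs: firo
Act: archive.inscribe[/vepedid; cra]
Obs: created
Act: unitron.express[-2532; cm; in]
Obs: -126600/127
Act: archive.scanf[/]
Obs: [preflu, rificond/, vepedid]
Act: unitron.express[-7487; lb; oz]
Obs: -119792
Act: unitron.express[3671; kg; lb]
Obs: 367100000000/45359237
Act: archive.carryto[/rificond/smi_ir; /bru]
Obs: ok

Answer: {preflu=snulaflo, rificond/, rificond/smi_ir=firo, vepedid=cra}


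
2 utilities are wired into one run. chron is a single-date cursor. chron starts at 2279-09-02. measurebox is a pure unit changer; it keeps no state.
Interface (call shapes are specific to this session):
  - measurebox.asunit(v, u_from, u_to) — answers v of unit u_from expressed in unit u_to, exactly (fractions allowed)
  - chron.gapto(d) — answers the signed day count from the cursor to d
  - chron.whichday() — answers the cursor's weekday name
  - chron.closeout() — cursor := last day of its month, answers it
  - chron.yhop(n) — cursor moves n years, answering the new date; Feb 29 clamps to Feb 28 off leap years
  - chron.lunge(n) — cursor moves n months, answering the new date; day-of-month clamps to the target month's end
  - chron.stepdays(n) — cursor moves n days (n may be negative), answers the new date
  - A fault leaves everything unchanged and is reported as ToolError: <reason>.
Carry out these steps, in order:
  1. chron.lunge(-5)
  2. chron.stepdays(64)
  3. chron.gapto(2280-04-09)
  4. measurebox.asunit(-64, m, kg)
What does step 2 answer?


$ chron.lunge n: -5
= 2279-04-02
$ chron.stepdays n: 64
= 2279-06-05
$ chron.gapto d: 2280-04-09
= 309
$ measurebox.asunit v: -64 u_from: m u_to: kg
= ToolError: incompatible units

Answer: 2279-06-05


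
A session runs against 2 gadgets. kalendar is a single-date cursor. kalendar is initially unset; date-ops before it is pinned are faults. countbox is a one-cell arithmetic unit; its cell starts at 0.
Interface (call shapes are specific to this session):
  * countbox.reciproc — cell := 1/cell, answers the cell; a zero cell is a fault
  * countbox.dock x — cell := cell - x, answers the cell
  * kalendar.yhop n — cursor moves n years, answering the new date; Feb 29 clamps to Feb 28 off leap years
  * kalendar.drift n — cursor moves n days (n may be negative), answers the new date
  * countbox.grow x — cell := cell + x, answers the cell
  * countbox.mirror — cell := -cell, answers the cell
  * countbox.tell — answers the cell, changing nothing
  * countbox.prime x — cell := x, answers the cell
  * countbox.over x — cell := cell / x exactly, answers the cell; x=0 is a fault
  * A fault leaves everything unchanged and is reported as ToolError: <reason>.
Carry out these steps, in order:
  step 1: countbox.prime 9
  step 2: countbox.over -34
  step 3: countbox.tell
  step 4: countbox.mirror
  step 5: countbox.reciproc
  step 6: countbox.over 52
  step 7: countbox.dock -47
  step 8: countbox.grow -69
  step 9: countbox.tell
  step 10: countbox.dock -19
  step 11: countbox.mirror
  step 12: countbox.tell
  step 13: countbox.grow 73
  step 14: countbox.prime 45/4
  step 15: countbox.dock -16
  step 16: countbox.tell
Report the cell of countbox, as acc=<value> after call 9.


>>> prime x→9
  9
>>> over x→-34
  -9/34
>>> tell
  -9/34
>>> mirror
  9/34
>>> reciproc
  34/9
>>> over x→52
  17/234
>>> dock x→-47
  11015/234
>>> grow x→-69
  -5131/234
>>> tell
  -5131/234
>>> dock x→-19
  -685/234
>>> mirror
  685/234
>>> tell
  685/234
>>> grow x→73
  17767/234
>>> prime x→45/4
  45/4
>>> dock x→-16
  109/4
>>> tell
  109/4

Answer: acc=-5131/234


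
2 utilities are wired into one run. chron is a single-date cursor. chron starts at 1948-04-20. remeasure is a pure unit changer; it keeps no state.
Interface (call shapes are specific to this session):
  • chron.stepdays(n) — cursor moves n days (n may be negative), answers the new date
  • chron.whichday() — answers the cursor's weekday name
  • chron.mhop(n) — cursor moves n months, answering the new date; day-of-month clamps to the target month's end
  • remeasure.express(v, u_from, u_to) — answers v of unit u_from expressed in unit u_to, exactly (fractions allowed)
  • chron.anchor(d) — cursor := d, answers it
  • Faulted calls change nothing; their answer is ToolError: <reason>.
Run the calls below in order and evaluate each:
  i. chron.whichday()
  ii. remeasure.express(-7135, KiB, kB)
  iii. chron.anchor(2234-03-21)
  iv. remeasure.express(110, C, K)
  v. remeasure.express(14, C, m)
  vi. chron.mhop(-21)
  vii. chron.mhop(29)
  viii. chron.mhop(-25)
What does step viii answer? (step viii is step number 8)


[in] chron.whichday
  Tuesday
[in] remeasure.express v=-7135 u_from=KiB u_to=kB
  -182656/25
[in] chron.anchor d=2234-03-21
  2234-03-21
[in] remeasure.express v=110 u_from=C u_to=K
  7663/20
[in] remeasure.express v=14 u_from=C u_to=m
  ToolError: incompatible units
[in] chron.mhop n=-21
  2232-06-21
[in] chron.mhop n=29
  2234-11-21
[in] chron.mhop n=-25
  2232-10-21

Answer: 2232-10-21


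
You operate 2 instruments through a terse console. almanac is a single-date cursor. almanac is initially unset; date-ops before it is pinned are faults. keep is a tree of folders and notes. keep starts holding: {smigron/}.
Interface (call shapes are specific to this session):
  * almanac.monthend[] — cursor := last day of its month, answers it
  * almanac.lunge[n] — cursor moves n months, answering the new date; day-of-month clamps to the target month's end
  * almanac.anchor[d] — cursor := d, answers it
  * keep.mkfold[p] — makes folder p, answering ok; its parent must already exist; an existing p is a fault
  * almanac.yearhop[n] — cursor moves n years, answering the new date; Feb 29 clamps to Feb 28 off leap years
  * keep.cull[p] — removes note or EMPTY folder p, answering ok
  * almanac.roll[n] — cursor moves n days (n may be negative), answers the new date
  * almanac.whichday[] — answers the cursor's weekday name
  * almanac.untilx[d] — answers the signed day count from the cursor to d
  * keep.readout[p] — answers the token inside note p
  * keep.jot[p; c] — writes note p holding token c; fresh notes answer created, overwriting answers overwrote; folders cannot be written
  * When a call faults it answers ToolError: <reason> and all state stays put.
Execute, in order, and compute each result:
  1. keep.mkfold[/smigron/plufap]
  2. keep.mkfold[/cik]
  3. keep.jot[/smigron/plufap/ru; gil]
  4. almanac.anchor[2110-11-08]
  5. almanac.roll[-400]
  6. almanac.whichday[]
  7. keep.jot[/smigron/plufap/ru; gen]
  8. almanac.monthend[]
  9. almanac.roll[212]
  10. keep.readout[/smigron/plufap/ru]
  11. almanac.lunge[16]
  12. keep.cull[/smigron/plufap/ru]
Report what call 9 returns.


~$ keep.mkfold p=/smigron/plufap
[out] ok
~$ keep.mkfold p=/cik
[out] ok
~$ keep.jot p=/smigron/plufap/ru c=gil
[out] created
~$ almanac.anchor d=2110-11-08
[out] 2110-11-08
~$ almanac.roll n=-400
[out] 2109-10-04
~$ almanac.whichday
[out] Friday
~$ keep.jot p=/smigron/plufap/ru c=gen
[out] overwrote
~$ almanac.monthend
[out] 2109-10-31
~$ almanac.roll n=212
[out] 2110-05-31
~$ keep.readout p=/smigron/plufap/ru
[out] gen
~$ almanac.lunge n=16
[out] 2111-09-30
~$ keep.cull p=/smigron/plufap/ru
[out] ok

Answer: 2110-05-31


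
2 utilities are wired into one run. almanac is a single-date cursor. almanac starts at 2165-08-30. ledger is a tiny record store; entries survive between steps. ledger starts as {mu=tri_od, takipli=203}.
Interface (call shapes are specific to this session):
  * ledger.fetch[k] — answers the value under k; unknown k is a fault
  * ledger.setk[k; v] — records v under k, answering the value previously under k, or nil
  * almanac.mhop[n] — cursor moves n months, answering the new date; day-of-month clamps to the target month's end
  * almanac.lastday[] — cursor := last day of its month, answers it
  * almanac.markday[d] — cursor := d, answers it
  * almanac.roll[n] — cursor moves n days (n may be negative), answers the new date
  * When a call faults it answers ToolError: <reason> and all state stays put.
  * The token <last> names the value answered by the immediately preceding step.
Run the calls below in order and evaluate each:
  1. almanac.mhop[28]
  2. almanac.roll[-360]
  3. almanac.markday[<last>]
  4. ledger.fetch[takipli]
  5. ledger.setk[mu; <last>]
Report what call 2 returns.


Now I run mhop on n→28, and observe 2167-12-30.
Calling roll on n→-360, and observe 2167-01-04.
I run markday on d→<last>, which returns 2167-01-04.
I invoke fetch on k→takipli, and get 203.
I use setk on k→mu, v→<last>, giving tri_od.

Answer: 2167-01-04


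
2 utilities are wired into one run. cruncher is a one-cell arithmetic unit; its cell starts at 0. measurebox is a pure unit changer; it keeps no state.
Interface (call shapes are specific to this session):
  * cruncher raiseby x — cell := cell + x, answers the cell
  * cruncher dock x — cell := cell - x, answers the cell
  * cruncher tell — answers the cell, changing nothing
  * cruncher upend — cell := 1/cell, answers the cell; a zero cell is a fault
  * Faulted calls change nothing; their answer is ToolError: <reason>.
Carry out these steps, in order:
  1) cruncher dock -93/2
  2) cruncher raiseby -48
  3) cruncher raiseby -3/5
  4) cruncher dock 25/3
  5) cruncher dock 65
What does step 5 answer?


Answer: -2263/30

Derivation:
I try cruncher dock with x=-93/2, — result: 93/2.
I use cruncher raiseby with x=-48, which returns -3/2.
Calling cruncher raiseby with x=-3/5, → -21/10.
I run cruncher dock with x=25/3, and get -313/30.
I invoke cruncher dock with x=65: -2263/30.


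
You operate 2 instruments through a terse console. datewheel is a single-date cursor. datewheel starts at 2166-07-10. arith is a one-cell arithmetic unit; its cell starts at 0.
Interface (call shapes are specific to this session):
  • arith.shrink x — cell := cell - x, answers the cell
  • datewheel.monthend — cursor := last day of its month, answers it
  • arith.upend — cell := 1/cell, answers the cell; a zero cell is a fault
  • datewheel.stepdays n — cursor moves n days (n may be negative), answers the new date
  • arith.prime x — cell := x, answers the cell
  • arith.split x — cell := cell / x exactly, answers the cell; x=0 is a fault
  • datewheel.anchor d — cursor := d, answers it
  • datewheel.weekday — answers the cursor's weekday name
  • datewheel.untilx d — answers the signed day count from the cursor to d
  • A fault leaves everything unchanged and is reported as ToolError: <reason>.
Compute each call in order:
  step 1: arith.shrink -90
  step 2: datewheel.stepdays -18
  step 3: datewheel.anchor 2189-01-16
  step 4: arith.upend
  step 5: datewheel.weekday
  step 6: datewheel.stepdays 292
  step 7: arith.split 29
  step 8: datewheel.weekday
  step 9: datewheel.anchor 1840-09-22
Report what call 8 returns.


Answer: Wednesday

Derivation:
$ arith.shrink -90
= 90
$ datewheel.stepdays -18
= 2166-06-22
$ datewheel.anchor 2189-01-16
= 2189-01-16
$ arith.upend
= 1/90
$ datewheel.weekday
= Friday
$ datewheel.stepdays 292
= 2189-11-04
$ arith.split 29
= 1/2610
$ datewheel.weekday
= Wednesday
$ datewheel.anchor 1840-09-22
= 1840-09-22


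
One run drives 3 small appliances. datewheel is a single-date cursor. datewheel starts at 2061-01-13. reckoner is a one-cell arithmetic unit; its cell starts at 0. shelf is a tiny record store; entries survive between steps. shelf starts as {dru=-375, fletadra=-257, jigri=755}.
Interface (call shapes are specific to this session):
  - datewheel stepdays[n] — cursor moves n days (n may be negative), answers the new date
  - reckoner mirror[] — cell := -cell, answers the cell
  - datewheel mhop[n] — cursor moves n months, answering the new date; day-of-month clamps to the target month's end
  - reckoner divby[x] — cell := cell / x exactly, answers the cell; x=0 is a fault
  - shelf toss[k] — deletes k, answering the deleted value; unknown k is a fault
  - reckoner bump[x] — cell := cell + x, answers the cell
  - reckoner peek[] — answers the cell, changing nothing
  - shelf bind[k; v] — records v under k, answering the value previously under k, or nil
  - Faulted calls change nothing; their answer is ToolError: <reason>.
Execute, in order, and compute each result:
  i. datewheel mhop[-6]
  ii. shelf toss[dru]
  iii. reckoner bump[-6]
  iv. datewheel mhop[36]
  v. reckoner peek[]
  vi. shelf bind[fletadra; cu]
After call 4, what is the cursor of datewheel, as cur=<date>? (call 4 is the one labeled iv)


% datewheel mhop n→-6
[out] 2060-07-13
% shelf toss k→dru
[out] -375
% reckoner bump x→-6
[out] -6
% datewheel mhop n→36
[out] 2063-07-13
% reckoner peek
[out] -6
% shelf bind k→fletadra v→cu
[out] -257

Answer: cur=2063-07-13


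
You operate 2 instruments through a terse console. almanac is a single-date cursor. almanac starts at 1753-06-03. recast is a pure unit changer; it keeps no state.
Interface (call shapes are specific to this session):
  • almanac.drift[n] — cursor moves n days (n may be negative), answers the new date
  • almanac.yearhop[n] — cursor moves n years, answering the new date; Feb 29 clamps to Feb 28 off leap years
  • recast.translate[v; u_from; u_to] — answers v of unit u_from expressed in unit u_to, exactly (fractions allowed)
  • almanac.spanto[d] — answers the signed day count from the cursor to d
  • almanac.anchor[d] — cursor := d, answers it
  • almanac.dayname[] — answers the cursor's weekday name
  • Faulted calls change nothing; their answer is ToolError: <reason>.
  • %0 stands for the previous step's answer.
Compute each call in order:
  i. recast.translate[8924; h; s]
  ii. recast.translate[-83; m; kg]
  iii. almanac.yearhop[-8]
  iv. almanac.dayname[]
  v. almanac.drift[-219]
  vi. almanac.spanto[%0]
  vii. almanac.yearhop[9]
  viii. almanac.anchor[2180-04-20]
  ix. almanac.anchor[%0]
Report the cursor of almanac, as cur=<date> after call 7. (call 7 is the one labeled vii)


Answer: cur=1753-10-27

Derivation:
Step: recast.translate[v: 8924; u_from: h; u_to: s]
Result: 32126400
Step: recast.translate[v: -83; u_from: m; u_to: kg]
Result: ToolError: incompatible units
Step: almanac.yearhop[n: -8]
Result: 1745-06-03
Step: almanac.dayname[]
Result: Thursday
Step: almanac.drift[n: -219]
Result: 1744-10-27
Step: almanac.spanto[d: %0]
Result: 0
Step: almanac.yearhop[n: 9]
Result: 1753-10-27
Step: almanac.anchor[d: 2180-04-20]
Result: 2180-04-20
Step: almanac.anchor[d: %0]
Result: 2180-04-20


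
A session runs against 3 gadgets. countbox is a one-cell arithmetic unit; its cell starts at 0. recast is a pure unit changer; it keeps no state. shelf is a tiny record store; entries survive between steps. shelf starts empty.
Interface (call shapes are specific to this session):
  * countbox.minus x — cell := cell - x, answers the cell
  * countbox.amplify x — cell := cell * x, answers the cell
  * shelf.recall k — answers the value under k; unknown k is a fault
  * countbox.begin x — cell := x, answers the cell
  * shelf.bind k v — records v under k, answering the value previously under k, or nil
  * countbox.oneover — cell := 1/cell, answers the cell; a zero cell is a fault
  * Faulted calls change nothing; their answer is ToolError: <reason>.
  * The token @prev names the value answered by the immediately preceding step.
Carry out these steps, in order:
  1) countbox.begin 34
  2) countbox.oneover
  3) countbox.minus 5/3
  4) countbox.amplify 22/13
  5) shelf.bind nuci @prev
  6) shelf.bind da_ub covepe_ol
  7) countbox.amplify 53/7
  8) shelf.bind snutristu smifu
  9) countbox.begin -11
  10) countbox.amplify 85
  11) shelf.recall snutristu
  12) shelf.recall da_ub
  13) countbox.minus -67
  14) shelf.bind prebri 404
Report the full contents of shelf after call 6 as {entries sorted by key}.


// 1. begin(x=34) : 34
// 2. oneover() : 1/34
// 3. minus(x=5/3) : -167/102
// 4. amplify(x=22/13) : -1837/663
// 5. bind(k=nuci, v=@prev) : nil
// 6. bind(k=da_ub, v=covepe_ol) : nil
// 7. amplify(x=53/7) : -97361/4641
// 8. bind(k=snutristu, v=smifu) : nil
// 9. begin(x=-11) : -11
// 10. amplify(x=85) : -935
// 11. recall(k=snutristu) : smifu
// 12. recall(k=da_ub) : covepe_ol
// 13. minus(x=-67) : -868
// 14. bind(k=prebri, v=404) : nil

Answer: {da_ub=covepe_ol, nuci=-1837/663}


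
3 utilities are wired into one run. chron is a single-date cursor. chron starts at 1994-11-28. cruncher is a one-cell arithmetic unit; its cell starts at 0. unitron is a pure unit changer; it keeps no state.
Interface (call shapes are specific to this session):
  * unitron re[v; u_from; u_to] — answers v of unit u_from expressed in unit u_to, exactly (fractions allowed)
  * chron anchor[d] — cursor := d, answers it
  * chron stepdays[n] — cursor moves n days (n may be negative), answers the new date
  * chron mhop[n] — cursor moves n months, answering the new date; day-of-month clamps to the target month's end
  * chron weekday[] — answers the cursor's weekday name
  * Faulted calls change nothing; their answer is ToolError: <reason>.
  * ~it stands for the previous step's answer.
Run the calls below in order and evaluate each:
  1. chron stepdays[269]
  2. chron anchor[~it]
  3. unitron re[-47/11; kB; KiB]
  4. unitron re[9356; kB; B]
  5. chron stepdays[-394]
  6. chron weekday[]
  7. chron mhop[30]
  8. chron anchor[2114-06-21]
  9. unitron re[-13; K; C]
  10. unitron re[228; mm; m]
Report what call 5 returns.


Answer: 1994-07-26

Derivation:
~$ chron stepdays n: 269
[out] 1995-08-24
~$ chron anchor d: ~it
[out] 1995-08-24
~$ unitron re v: -47/11 u_from: kB u_to: KiB
[out] -5875/1408
~$ unitron re v: 9356 u_from: kB u_to: B
[out] 9356000
~$ chron stepdays n: -394
[out] 1994-07-26
~$ chron weekday
[out] Tuesday
~$ chron mhop n: 30
[out] 1997-01-26
~$ chron anchor d: 2114-06-21
[out] 2114-06-21
~$ unitron re v: -13 u_from: K u_to: C
[out] -5723/20
~$ unitron re v: 228 u_from: mm u_to: m
[out] 57/250


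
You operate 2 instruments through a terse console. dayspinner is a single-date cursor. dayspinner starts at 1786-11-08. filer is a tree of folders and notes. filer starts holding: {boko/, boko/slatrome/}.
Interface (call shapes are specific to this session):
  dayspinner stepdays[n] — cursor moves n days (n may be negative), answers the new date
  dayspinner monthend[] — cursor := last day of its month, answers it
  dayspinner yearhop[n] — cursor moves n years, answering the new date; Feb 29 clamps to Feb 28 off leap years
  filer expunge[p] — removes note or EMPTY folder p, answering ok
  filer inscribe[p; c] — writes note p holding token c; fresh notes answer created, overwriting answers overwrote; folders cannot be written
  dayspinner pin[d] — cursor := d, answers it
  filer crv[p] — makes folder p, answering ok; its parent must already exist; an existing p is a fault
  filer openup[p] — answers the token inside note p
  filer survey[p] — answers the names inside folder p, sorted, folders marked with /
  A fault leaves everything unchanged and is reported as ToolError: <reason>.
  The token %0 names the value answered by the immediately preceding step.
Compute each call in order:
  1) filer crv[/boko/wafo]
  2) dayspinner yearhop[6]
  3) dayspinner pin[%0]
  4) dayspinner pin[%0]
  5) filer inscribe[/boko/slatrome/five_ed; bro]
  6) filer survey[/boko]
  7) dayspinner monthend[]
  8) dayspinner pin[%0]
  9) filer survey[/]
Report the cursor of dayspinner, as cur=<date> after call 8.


I call filer crv on p→/boko/wafo, and see ok.
Now I run dayspinner yearhop on n→6, → 1792-11-08.
I try dayspinner pin on d→%0, and observe 1792-11-08.
I call dayspinner pin on d→%0, and observe 1792-11-08.
I try filer inscribe on p→/boko/slatrome/five_ed, c→bro, and observe created.
I invoke filer survey on p→/boko, → [slatrome/, wafo/].
Now I run dayspinner monthend, yielding 1792-11-30.
I use dayspinner pin on d→%0, and see 1792-11-30.
I call filer survey on p→/, which returns [boko/].

Answer: cur=1792-11-30
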